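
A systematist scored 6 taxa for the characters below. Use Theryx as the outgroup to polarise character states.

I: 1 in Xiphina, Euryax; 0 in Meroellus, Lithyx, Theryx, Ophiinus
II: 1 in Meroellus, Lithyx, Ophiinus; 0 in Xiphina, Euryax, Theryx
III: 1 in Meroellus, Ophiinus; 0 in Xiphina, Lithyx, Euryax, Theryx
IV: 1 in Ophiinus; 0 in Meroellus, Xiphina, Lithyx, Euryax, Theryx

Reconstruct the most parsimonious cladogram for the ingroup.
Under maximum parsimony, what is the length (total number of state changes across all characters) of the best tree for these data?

4

The outgroup has state '0' for every character, so '1' is the derived state throughout.
Only Euryax and Xiphina show the derived state '1' for I, supporting them as a clade.
Only Lithyx, Meroellus, and Ophiinus show the derived state '1' for II, supporting them as a clade.
III: derived state '1' in Meroellus and Ophiinus only — synapomorphy for {Meroellus, Ophiinus}.
IV: derived state '1' in Ophiinus only — an autapomorphy, so it tells us nothing about relationships among taxa.
Most parsimonious ingroup topology: (((Meroellus,Ophiinus),Lithyx),(Euryax,Xiphina)).
Changes per character on this tree: I: 1; II: 1; III: 1; IV: 1.
Total = 4.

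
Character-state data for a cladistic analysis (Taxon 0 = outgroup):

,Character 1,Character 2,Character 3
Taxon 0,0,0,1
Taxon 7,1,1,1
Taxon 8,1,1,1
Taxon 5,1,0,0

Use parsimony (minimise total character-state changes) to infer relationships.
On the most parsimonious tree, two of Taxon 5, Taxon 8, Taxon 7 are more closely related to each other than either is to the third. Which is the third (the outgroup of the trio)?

Character polarity is set by the outgroup: the derived state is whichever differs from the outgroup's state, so for Character 3 the derived state is '0', and for the remaining characters it is '1'.
Character 1 (derived state '1') is shared by all ingroup taxa — unites the whole ingroup.
Character 2: derived state '1' in Taxon 7 and Taxon 8 only — synapomorphy for {Taxon 7, Taxon 8}.
Character 3: derived state '0' in Taxon 5 only — an autapomorphy, so it tells us nothing about relationships among taxa.
Most parsimonious ingroup topology: ((Taxon 7,Taxon 8),Taxon 5).
Taxon 7 and Taxon 8 share a more recent common ancestor with each other than either does with Taxon 5, so Taxon 5 is the least closely related of the three.

Taxon 5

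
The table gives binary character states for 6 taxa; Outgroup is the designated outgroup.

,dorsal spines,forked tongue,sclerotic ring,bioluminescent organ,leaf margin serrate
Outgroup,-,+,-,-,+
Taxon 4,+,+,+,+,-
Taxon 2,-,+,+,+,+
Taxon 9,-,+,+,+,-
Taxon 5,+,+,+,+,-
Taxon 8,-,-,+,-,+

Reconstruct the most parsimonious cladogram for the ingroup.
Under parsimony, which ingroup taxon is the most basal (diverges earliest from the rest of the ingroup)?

Character polarity is set by the outgroup: the derived state is whichever differs from the outgroup's state, so for forked tongue, leaf margin serrate the derived state is '-', and for the remaining characters it is '+'.
dorsal spines (derived state '+') is shared by Taxon 4 and Taxon 5 — a synapomorphy uniting that clade.
forked tongue: derived state '-' in Taxon 8 only — an autapomorphy, so it tells us nothing about relationships among taxa.
All ingroup taxa share the derived state '+' for sclerotic ring; it defines the ingroup but does not resolve relationships within it.
bioluminescent organ: derived state '+' in Taxon 2, Taxon 4, Taxon 5, and Taxon 9 only — synapomorphy for {Taxon 2, Taxon 4, Taxon 5, Taxon 9}.
leaf margin serrate (derived state '-') is shared by Taxon 4, Taxon 5, and Taxon 9 — a synapomorphy uniting that clade.
Most parsimonious ingroup topology: ((((Taxon 4,Taxon 5),Taxon 9),Taxon 2),Taxon 8).
Taxon 8 is sister to the clade containing all other ingroup taxa, so it is the earliest-diverging (most basal) ingroup lineage.

Taxon 8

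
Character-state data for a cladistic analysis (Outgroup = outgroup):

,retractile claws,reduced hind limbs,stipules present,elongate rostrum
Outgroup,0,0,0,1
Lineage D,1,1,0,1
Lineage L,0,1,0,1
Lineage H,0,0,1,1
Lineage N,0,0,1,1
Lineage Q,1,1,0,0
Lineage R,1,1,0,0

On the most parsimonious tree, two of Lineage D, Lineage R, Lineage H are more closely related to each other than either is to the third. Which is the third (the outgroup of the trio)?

Lineage H

Character polarity is set by the outgroup: the derived state is whichever differs from the outgroup's state, so for elongate rostrum the derived state is '0', and for the remaining characters it is '1'.
retractile claws (derived state '1') is shared by Lineage D, Lineage Q, and Lineage R — a synapomorphy uniting that clade.
Only Lineage D, Lineage L, Lineage Q, and Lineage R show the derived state '1' for reduced hind limbs, supporting them as a clade.
stipules present (derived state '1') is shared by Lineage H and Lineage N — a synapomorphy uniting that clade.
elongate rostrum: derived state '0' in Lineage Q and Lineage R only — synapomorphy for {Lineage Q, Lineage R}.
Most parsimonious ingroup topology: (((Lineage D,(Lineage Q,Lineage R)),Lineage L),(Lineage H,Lineage N)).
Lineage D and Lineage R share a more recent common ancestor with each other than either does with Lineage H, so Lineage H is the least closely related of the three.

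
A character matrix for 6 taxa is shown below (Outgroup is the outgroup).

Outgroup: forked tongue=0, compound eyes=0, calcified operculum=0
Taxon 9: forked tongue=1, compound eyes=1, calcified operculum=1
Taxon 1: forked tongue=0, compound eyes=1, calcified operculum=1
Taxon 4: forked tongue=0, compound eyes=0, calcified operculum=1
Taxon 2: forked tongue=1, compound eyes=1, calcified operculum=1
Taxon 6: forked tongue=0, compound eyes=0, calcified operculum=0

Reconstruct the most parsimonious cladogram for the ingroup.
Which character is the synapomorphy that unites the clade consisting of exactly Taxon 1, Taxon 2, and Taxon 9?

compound eyes

The outgroup has state '0' for every character, so '1' is the derived state throughout.
forked tongue: derived state '1' in Taxon 2 and Taxon 9 only — synapomorphy for {Taxon 2, Taxon 9}.
compound eyes (derived state '1') is shared by Taxon 1, Taxon 2, and Taxon 9 — a synapomorphy uniting that clade.
calcified operculum: derived state '1' in Taxon 1, Taxon 2, Taxon 4, and Taxon 9 only — synapomorphy for {Taxon 1, Taxon 2, Taxon 4, Taxon 9}.
Most parsimonious ingroup topology: ((((Taxon 9,Taxon 2),Taxon 1),Taxon 4),Taxon 6).
The clade {Taxon 1, Taxon 2, Taxon 9} is supported by compound eyes: its derived state '1' occurs in exactly those taxa and in no other taxon (including the outgroup).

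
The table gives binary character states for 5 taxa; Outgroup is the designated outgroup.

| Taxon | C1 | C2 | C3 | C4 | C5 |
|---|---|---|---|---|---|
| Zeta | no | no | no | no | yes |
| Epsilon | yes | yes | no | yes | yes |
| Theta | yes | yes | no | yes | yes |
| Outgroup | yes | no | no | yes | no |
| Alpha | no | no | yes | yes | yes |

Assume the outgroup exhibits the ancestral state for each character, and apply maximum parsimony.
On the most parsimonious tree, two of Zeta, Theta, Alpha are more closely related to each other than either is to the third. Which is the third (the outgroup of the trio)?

Theta

Character polarity is set by the outgroup: the derived state is whichever differs from the outgroup's state, so for C1, C4 the derived state is 'no', and for the remaining characters it is 'yes'.
C1: derived state 'no' in Alpha and Zeta only — synapomorphy for {Alpha, Zeta}.
C2 (derived state 'yes') is shared by Epsilon and Theta — a synapomorphy uniting that clade.
C3: derived state 'yes' in Alpha only — an autapomorphy, so it tells us nothing about relationships among taxa.
C4 (derived state 'no') is unique to Zeta (autapomorphy; uninformative for grouping).
All ingroup taxa share the derived state 'yes' for C5; it defines the ingroup but does not resolve relationships within it.
Most parsimonious ingroup topology: ((Zeta,Alpha),(Epsilon,Theta)).
Zeta and Alpha share a more recent common ancestor with each other than either does with Theta, so Theta is the least closely related of the three.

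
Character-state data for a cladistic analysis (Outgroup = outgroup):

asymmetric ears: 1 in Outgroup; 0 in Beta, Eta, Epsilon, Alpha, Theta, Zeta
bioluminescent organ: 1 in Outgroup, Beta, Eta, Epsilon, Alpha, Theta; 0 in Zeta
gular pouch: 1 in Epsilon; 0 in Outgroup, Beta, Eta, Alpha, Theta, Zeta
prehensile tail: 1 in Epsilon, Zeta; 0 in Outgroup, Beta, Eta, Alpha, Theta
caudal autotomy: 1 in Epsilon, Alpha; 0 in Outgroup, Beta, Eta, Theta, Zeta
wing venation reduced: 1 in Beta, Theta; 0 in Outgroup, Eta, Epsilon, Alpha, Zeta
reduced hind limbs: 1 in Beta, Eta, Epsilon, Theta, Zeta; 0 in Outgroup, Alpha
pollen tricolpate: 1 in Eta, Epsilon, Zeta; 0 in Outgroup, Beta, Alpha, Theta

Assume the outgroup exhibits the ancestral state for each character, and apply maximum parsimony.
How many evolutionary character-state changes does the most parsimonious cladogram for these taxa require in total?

Character polarity is set by the outgroup: the derived state is whichever differs from the outgroup's state, so for asymmetric ears, bioluminescent organ the derived state is '0', and for the remaining characters it is '1'.
All ingroup taxa share the derived state '0' for asymmetric ears; it defines the ingroup but does not resolve relationships within it.
bioluminescent organ (derived state '0') is unique to Zeta (autapomorphy; uninformative for grouping).
gular pouch (derived state '1') is unique to Epsilon (autapomorphy; uninformative for grouping).
prehensile tail: derived state '1' in Epsilon and Zeta only — synapomorphy for {Epsilon, Zeta}.
caudal autotomy groups Alpha and Epsilon, which is incompatible with the clades supported by the remaining characters; treating it as convergent (homoplasy) costs fewer steps than any alternative tree.
wing venation reduced (derived state '1') is shared by Beta and Theta — a synapomorphy uniting that clade.
reduced hind limbs (derived state '1') is shared by Beta, Epsilon, Eta, Theta, and Zeta — a synapomorphy uniting that clade.
pollen tricolpate: derived state '1' in Epsilon, Eta, and Zeta only — synapomorphy for {Epsilon, Eta, Zeta}.
Most parsimonious ingroup topology: (((Beta,Theta),(Eta,(Epsilon,Zeta))),Alpha).
Changes per character on this tree: asymmetric ears: 1; bioluminescent organ: 1; gular pouch: 1; prehensile tail: 1; caudal autotomy: 2; wing venation reduced: 1; reduced hind limbs: 1; pollen tricolpate: 1.
Total = 9.

9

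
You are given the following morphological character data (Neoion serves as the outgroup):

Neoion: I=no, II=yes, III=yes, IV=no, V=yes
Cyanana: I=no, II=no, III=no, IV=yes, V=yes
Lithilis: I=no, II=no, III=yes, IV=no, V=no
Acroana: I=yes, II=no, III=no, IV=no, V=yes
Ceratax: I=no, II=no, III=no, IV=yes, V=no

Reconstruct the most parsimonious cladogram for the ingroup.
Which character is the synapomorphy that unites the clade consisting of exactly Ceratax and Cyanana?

IV

Character polarity is set by the outgroup: the derived state is whichever differs from the outgroup's state, so for II, III, V the derived state is 'no', and for the remaining characters it is 'yes'.
I: derived state 'yes' in Acroana only — an autapomorphy, so it tells us nothing about relationships among taxa.
All ingroup taxa share the derived state 'no' for II; it defines the ingroup but does not resolve relationships within it.
III (derived state 'no') is shared by Acroana, Ceratax, and Cyanana — a synapomorphy uniting that clade.
Only Ceratax and Cyanana show the derived state 'yes' for IV, supporting them as a clade.
V (state 'no') occurs in Ceratax and Lithilis but conflicts with the nesting implied by the other characters — most parsimoniously interpreted as homoplasy.
Most parsimonious ingroup topology: (((Cyanana,Ceratax),Acroana),Lithilis).
The clade {Ceratax, Cyanana} is supported by IV: its derived state 'yes' occurs in exactly those taxa and in no other taxon (including the outgroup).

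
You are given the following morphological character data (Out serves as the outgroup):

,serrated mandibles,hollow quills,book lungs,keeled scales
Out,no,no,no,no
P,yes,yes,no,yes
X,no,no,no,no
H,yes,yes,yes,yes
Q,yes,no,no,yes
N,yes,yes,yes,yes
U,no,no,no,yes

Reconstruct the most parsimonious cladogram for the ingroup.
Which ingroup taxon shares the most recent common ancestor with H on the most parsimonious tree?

The outgroup has state 'no' for every character, so 'yes' is the derived state throughout.
Only H, N, P, and Q show the derived state 'yes' for serrated mandibles, supporting them as a clade.
hollow quills (derived state 'yes') is shared by H, N, and P — a synapomorphy uniting that clade.
book lungs (derived state 'yes') is shared by H and N — a synapomorphy uniting that clade.
Only H, N, P, Q, and U show the derived state 'yes' for keeled scales, supporting them as a clade.
Most parsimonious ingroup topology: (((((H,N),P),Q),U),X).
H and N form a cherry on this tree, so they are sister taxa.

N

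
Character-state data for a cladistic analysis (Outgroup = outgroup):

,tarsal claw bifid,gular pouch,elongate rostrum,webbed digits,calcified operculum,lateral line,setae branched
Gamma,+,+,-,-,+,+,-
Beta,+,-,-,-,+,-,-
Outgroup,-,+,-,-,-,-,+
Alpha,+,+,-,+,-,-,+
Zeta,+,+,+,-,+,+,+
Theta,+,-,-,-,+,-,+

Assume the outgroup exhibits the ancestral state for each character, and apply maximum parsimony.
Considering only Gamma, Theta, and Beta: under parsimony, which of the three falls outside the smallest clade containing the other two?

Character polarity is set by the outgroup: the derived state is whichever differs from the outgroup's state, so for gular pouch, setae branched the derived state is '-', and for the remaining characters it is '+'.
tarsal claw bifid (derived state '+') is shared by all ingroup taxa — unites the whole ingroup.
Only Beta and Theta show the derived state '-' for gular pouch, supporting them as a clade.
elongate rostrum: derived state '+' in Zeta only — an autapomorphy, so it tells us nothing about relationships among taxa.
webbed digits (derived state '+') is unique to Alpha (autapomorphy; uninformative for grouping).
calcified operculum: derived state '+' in Beta, Gamma, Theta, and Zeta only — synapomorphy for {Beta, Gamma, Theta, Zeta}.
lateral line: derived state '+' in Gamma and Zeta only — synapomorphy for {Gamma, Zeta}.
setae branched (state '-') occurs in Beta and Gamma but conflicts with the nesting implied by the other characters — most parsimoniously interpreted as homoplasy.
Most parsimonious ingroup topology: (((Beta,Theta),(Gamma,Zeta)),Alpha).
Theta and Beta share a more recent common ancestor with each other than either does with Gamma, so Gamma is the least closely related of the three.

Gamma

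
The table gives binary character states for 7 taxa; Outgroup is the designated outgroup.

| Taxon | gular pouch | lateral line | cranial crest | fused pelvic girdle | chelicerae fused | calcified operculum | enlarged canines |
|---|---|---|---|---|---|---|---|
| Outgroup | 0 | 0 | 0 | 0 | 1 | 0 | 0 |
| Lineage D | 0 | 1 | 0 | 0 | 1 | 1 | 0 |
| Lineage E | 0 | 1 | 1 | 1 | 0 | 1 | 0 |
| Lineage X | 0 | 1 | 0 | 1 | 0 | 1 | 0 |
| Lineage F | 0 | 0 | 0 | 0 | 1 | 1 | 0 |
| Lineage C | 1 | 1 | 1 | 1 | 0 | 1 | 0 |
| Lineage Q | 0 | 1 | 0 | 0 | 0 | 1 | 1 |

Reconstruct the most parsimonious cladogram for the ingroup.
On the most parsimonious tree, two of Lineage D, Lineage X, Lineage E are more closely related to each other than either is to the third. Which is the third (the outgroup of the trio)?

Lineage D

Character polarity is set by the outgroup: the derived state is whichever differs from the outgroup's state, so for chelicerae fused the derived state is '0', and for the remaining characters it is '1'.
gular pouch (derived state '1') is unique to Lineage C (autapomorphy; uninformative for grouping).
lateral line (derived state '1') is shared by Lineage C, Lineage D, Lineage E, Lineage Q, and Lineage X — a synapomorphy uniting that clade.
cranial crest: derived state '1' in Lineage C and Lineage E only — synapomorphy for {Lineage C, Lineage E}.
fused pelvic girdle (derived state '1') is shared by Lineage C, Lineage E, and Lineage X — a synapomorphy uniting that clade.
chelicerae fused (derived state '0') is shared by Lineage C, Lineage E, Lineage Q, and Lineage X — a synapomorphy uniting that clade.
calcified operculum (derived state '1') is shared by all ingroup taxa — unites the whole ingroup.
enlarged canines: derived state '1' in Lineage Q only — an autapomorphy, so it tells us nothing about relationships among taxa.
Most parsimonious ingroup topology: ((Lineage D,(((Lineage E,Lineage C),Lineage X),Lineage Q)),Lineage F).
Lineage E and Lineage X share a more recent common ancestor with each other than either does with Lineage D, so Lineage D is the least closely related of the three.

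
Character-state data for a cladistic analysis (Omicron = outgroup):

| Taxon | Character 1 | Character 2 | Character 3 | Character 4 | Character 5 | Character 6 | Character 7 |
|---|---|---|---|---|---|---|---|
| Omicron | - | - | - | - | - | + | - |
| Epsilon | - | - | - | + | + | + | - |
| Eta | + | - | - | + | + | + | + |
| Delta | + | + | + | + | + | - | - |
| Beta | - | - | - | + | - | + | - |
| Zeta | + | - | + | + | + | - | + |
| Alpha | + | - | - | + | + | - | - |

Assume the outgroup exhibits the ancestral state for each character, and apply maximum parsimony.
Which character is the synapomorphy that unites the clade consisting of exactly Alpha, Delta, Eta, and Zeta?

Character 1

Character polarity is set by the outgroup: the derived state is whichever differs from the outgroup's state, so for Character 6 the derived state is '-', and for the remaining characters it is '+'.
Character 1 (derived state '+') is shared by Alpha, Delta, Eta, and Zeta — a synapomorphy uniting that clade.
Character 2: derived state '+' in Delta only — an autapomorphy, so it tells us nothing about relationships among taxa.
Only Delta and Zeta show the derived state '+' for Character 3, supporting them as a clade.
Character 4 (derived state '+') is shared by all ingroup taxa — unites the whole ingroup.
Character 5: derived state '+' in Alpha, Delta, Epsilon, Eta, and Zeta only — synapomorphy for {Alpha, Delta, Epsilon, Eta, Zeta}.
Character 6: derived state '-' in Alpha, Delta, and Zeta only — synapomorphy for {Alpha, Delta, Zeta}.
Character 7 groups Eta and Zeta, which is incompatible with the clades supported by the remaining characters; treating it as convergent (homoplasy) costs fewer steps than any alternative tree.
Most parsimonious ingroup topology: ((Epsilon,(Eta,((Delta,Zeta),Alpha))),Beta).
The clade {Alpha, Delta, Eta, Zeta} is supported by Character 1: its derived state '+' occurs in exactly those taxa and in no other taxon (including the outgroup).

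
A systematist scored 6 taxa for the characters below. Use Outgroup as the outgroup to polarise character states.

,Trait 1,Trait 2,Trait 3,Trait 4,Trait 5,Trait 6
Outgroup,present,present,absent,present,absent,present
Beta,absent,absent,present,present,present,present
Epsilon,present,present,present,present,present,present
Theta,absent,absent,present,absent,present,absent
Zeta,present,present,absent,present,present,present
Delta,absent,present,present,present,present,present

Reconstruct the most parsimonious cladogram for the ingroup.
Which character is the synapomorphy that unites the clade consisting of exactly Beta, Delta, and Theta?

Trait 1

Character polarity is set by the outgroup: the derived state is whichever differs from the outgroup's state, so for Trait 1, Trait 2, Trait 4, Trait 6 the derived state is 'absent', and for the remaining characters it is 'present'.
Trait 1 (derived state 'absent') is shared by Beta, Delta, and Theta — a synapomorphy uniting that clade.
Trait 2: derived state 'absent' in Beta and Theta only — synapomorphy for {Beta, Theta}.
Trait 3 (derived state 'present') is shared by Beta, Delta, Epsilon, and Theta — a synapomorphy uniting that clade.
Trait 4 (derived state 'absent') is unique to Theta (autapomorphy; uninformative for grouping).
Trait 5 (derived state 'present') is shared by all ingroup taxa — unites the whole ingroup.
Trait 6 (derived state 'absent') is unique to Theta (autapomorphy; uninformative for grouping).
Most parsimonious ingroup topology: ((((Beta,Theta),Delta),Epsilon),Zeta).
The clade {Beta, Delta, Theta} is supported by Trait 1: its derived state 'absent' occurs in exactly those taxa and in no other taxon (including the outgroup).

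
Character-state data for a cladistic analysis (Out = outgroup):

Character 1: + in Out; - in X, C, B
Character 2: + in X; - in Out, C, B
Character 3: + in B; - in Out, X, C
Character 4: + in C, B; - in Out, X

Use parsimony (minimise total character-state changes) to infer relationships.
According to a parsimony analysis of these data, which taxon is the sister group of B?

Character polarity is set by the outgroup: the derived state is whichever differs from the outgroup's state, so for Character 1 the derived state is '-', and for the remaining characters it is '+'.
All ingroup taxa share the derived state '-' for Character 1; it defines the ingroup but does not resolve relationships within it.
Character 2 (derived state '+') is unique to X (autapomorphy; uninformative for grouping).
Character 3 (derived state '+') is unique to B (autapomorphy; uninformative for grouping).
Only B and C show the derived state '+' for Character 4, supporting them as a clade.
Most parsimonious ingroup topology: (X,(C,B)).
B and C form a cherry on this tree, so they are sister taxa.

C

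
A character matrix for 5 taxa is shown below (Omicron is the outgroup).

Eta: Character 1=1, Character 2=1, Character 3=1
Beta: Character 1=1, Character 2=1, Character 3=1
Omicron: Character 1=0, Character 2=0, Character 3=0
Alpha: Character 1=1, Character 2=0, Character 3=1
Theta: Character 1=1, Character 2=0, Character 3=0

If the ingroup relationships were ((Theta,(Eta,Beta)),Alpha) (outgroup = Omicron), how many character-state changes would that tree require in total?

4

Map each character onto ((Theta,(Eta,Beta)),Alpha) (rooted by Omicron) and count the minimum state changes it requires (Fitch parsimony):
Character 1: 1; Character 2: 1; Character 3: 2.
Total tree length = 4.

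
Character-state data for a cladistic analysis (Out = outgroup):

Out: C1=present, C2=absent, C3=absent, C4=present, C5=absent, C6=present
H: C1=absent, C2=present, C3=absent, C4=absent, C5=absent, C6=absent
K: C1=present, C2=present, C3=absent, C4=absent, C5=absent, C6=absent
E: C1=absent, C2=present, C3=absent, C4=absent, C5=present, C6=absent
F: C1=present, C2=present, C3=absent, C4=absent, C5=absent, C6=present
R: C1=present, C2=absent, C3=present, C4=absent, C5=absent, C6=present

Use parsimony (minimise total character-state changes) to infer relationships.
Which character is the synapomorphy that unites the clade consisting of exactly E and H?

Character polarity is set by the outgroup: the derived state is whichever differs from the outgroup's state, so for C1, C4, C6 the derived state is 'absent', and for the remaining characters it is 'present'.
C1: derived state 'absent' in E and H only — synapomorphy for {E, H}.
Only E, F, H, and K show the derived state 'present' for C2, supporting them as a clade.
C3 (derived state 'present') is unique to R (autapomorphy; uninformative for grouping).
C4 (derived state 'absent') is shared by all ingroup taxa — unites the whole ingroup.
C5: derived state 'present' in E only — an autapomorphy, so it tells us nothing about relationships among taxa.
C6 (derived state 'absent') is shared by E, H, and K — a synapomorphy uniting that clade.
Most parsimonious ingroup topology: ((((H,E),K),F),R).
The clade {E, H} is supported by C1: its derived state 'absent' occurs in exactly those taxa and in no other taxon (including the outgroup).

C1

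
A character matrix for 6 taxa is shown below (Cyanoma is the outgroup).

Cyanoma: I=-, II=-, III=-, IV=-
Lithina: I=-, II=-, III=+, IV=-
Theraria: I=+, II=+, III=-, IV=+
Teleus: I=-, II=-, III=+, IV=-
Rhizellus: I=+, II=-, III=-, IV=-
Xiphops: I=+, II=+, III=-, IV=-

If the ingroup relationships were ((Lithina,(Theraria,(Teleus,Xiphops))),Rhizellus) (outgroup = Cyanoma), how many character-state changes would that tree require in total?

8

Map each character onto ((Lithina,(Theraria,(Teleus,Xiphops))),Rhizellus) (rooted by Cyanoma) and count the minimum state changes it requires (Fitch parsimony):
I: 3; II: 2; III: 2; IV: 1.
Total tree length = 8.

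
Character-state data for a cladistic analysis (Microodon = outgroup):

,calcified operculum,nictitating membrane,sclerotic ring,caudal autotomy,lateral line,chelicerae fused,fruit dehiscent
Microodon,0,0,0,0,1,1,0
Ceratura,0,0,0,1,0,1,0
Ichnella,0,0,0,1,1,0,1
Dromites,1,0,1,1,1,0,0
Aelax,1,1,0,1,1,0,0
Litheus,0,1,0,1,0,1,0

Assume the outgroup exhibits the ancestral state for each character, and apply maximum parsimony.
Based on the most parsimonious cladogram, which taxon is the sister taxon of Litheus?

Character polarity is set by the outgroup: the derived state is whichever differs from the outgroup's state, so for lateral line, chelicerae fused the derived state is '0', and for the remaining characters it is '1'.
calcified operculum (derived state '1') is shared by Aelax and Dromites — a synapomorphy uniting that clade.
nictitating membrane (state '1') occurs in Aelax and Litheus but conflicts with the nesting implied by the other characters — most parsimoniously interpreted as homoplasy.
sclerotic ring (derived state '1') is unique to Dromites (autapomorphy; uninformative for grouping).
All ingroup taxa share the derived state '1' for caudal autotomy; it defines the ingroup but does not resolve relationships within it.
lateral line (derived state '0') is shared by Ceratura and Litheus — a synapomorphy uniting that clade.
chelicerae fused: derived state '0' in Aelax, Dromites, and Ichnella only — synapomorphy for {Aelax, Dromites, Ichnella}.
fruit dehiscent: derived state '1' in Ichnella only — an autapomorphy, so it tells us nothing about relationships among taxa.
Most parsimonious ingroup topology: ((Ceratura,Litheus),(Ichnella,(Dromites,Aelax))).
Litheus and Ceratura form a cherry on this tree, so they are sister taxa.

Ceratura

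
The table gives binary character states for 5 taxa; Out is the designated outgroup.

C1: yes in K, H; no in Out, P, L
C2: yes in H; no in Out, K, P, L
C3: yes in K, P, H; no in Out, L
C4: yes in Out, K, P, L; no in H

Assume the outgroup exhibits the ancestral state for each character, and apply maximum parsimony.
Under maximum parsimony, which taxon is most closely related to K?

H

Character polarity is set by the outgroup: the derived state is whichever differs from the outgroup's state, so for C4 the derived state is 'no', and for the remaining characters it is 'yes'.
C1: derived state 'yes' in H and K only — synapomorphy for {H, K}.
C2 (derived state 'yes') is unique to H (autapomorphy; uninformative for grouping).
Only H, K, and P show the derived state 'yes' for C3, supporting them as a clade.
C4: derived state 'no' in H only — an autapomorphy, so it tells us nothing about relationships among taxa.
Most parsimonious ingroup topology: (L,((K,H),P)).
K and H form a cherry on this tree, so they are sister taxa.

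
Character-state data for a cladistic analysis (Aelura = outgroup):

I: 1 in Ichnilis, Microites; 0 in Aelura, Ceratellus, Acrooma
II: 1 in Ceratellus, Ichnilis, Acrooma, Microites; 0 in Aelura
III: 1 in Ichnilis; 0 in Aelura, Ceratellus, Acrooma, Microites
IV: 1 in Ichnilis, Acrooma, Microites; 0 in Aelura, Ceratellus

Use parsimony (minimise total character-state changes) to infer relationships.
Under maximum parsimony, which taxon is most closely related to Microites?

The outgroup has state '0' for every character, so '1' is the derived state throughout.
Only Ichnilis and Microites show the derived state '1' for I, supporting them as a clade.
II (derived state '1') is shared by all ingroup taxa — unites the whole ingroup.
III (derived state '1') is unique to Ichnilis (autapomorphy; uninformative for grouping).
IV (derived state '1') is shared by Acrooma, Ichnilis, and Microites — a synapomorphy uniting that clade.
Most parsimonious ingroup topology: (Ceratellus,((Ichnilis,Microites),Acrooma)).
Microites and Ichnilis form a cherry on this tree, so they are sister taxa.

Ichnilis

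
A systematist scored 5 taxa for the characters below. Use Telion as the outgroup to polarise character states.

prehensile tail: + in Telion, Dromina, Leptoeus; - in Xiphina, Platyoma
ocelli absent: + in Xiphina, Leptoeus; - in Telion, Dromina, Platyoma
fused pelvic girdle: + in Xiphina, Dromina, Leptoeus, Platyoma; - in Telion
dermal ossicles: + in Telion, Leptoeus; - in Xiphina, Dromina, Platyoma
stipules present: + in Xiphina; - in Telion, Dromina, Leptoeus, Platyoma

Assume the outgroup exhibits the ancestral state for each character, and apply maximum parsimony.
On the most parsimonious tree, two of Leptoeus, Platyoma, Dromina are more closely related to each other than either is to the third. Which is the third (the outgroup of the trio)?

Character polarity is set by the outgroup: the derived state is whichever differs from the outgroup's state, so for prehensile tail, dermal ossicles the derived state is '-', and for the remaining characters it is '+'.
prehensile tail: derived state '-' in Platyoma and Xiphina only — synapomorphy for {Platyoma, Xiphina}.
ocelli absent groups Leptoeus and Xiphina, which is incompatible with the clades supported by the remaining characters; treating it as convergent (homoplasy) costs fewer steps than any alternative tree.
All ingroup taxa share the derived state '+' for fused pelvic girdle; it defines the ingroup but does not resolve relationships within it.
dermal ossicles: derived state '-' in Dromina, Platyoma, and Xiphina only — synapomorphy for {Dromina, Platyoma, Xiphina}.
stipules present: derived state '+' in Xiphina only — an autapomorphy, so it tells us nothing about relationships among taxa.
Most parsimonious ingroup topology: (((Xiphina,Platyoma),Dromina),Leptoeus).
Platyoma and Dromina share a more recent common ancestor with each other than either does with Leptoeus, so Leptoeus is the least closely related of the three.

Leptoeus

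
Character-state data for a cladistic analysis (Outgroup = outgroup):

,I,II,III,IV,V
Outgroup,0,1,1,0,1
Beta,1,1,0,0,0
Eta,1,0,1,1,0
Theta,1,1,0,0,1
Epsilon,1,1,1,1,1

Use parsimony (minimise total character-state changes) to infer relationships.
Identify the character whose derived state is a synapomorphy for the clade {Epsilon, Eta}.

Character polarity is set by the outgroup: the derived state is whichever differs from the outgroup's state, so for II, III, V the derived state is '0', and for the remaining characters it is '1'.
All ingroup taxa share the derived state '1' for I; it defines the ingroup but does not resolve relationships within it.
II: derived state '0' in Eta only — an autapomorphy, so it tells us nothing about relationships among taxa.
Only Beta and Theta show the derived state '0' for III, supporting them as a clade.
IV (derived state '1') is shared by Epsilon and Eta — a synapomorphy uniting that clade.
V (state '0') occurs in Beta and Eta but conflicts with the nesting implied by the other characters — most parsimoniously interpreted as homoplasy.
Most parsimonious ingroup topology: ((Beta,Theta),(Eta,Epsilon)).
The clade {Epsilon, Eta} is supported by IV: its derived state '1' occurs in exactly those taxa and in no other taxon (including the outgroup).

IV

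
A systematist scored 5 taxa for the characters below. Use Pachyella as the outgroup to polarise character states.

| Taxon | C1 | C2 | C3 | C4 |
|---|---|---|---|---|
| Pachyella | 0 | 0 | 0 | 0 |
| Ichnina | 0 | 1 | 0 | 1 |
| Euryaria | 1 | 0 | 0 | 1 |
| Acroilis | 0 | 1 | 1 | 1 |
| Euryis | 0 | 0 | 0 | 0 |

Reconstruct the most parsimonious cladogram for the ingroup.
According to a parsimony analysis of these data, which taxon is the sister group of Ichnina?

Acroilis

The outgroup has state '0' for every character, so '1' is the derived state throughout.
C1 (derived state '1') is unique to Euryaria (autapomorphy; uninformative for grouping).
Only Acroilis and Ichnina show the derived state '1' for C2, supporting them as a clade.
C3 (derived state '1') is unique to Acroilis (autapomorphy; uninformative for grouping).
C4 (derived state '1') is shared by Acroilis, Euryaria, and Ichnina — a synapomorphy uniting that clade.
Most parsimonious ingroup topology: (((Ichnina,Acroilis),Euryaria),Euryis).
Ichnina and Acroilis form a cherry on this tree, so they are sister taxa.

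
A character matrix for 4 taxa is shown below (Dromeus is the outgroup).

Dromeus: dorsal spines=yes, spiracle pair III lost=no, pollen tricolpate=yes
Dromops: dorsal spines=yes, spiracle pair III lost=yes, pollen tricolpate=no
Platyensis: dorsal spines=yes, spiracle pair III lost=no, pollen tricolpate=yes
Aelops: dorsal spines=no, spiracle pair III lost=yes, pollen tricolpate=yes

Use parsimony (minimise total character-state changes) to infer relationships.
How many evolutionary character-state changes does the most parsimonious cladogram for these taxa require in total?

3

Character polarity is set by the outgroup: the derived state is whichever differs from the outgroup's state, so for dorsal spines, pollen tricolpate the derived state is 'no', and for the remaining characters it is 'yes'.
dorsal spines: derived state 'no' in Aelops only — an autapomorphy, so it tells us nothing about relationships among taxa.
spiracle pair III lost (derived state 'yes') is shared by Aelops and Dromops — a synapomorphy uniting that clade.
pollen tricolpate (derived state 'no') is unique to Dromops (autapomorphy; uninformative for grouping).
Most parsimonious ingroup topology: ((Dromops,Aelops),Platyensis).
Changes per character on this tree: dorsal spines: 1; spiracle pair III lost: 1; pollen tricolpate: 1.
Total = 3.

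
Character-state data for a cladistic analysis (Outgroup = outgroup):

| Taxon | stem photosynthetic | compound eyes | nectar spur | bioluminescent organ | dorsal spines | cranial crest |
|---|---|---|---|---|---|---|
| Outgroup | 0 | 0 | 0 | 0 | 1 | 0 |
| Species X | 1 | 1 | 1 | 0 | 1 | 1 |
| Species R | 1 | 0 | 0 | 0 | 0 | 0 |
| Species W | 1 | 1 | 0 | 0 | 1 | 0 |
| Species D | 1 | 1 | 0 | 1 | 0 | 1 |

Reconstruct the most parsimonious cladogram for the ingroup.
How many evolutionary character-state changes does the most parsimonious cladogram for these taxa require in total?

7

Character polarity is set by the outgroup: the derived state is whichever differs from the outgroup's state, so for dorsal spines the derived state is '0', and for the remaining characters it is '1'.
All ingroup taxa share the derived state '1' for stem photosynthetic; it defines the ingroup but does not resolve relationships within it.
compound eyes: derived state '1' in Species D, Species W, and Species X only — synapomorphy for {Species D, Species W, Species X}.
nectar spur: derived state '1' in Species X only — an autapomorphy, so it tells us nothing about relationships among taxa.
bioluminescent organ (derived state '1') is unique to Species D (autapomorphy; uninformative for grouping).
dorsal spines groups Species D and Species R, which is incompatible with the clades supported by the remaining characters; treating it as convergent (homoplasy) costs fewer steps than any alternative tree.
cranial crest (derived state '1') is shared by Species D and Species X — a synapomorphy uniting that clade.
Most parsimonious ingroup topology: (((Species X,Species D),Species W),Species R).
Changes per character on this tree: stem photosynthetic: 1; compound eyes: 1; nectar spur: 1; bioluminescent organ: 1; dorsal spines: 2; cranial crest: 1.
Total = 7.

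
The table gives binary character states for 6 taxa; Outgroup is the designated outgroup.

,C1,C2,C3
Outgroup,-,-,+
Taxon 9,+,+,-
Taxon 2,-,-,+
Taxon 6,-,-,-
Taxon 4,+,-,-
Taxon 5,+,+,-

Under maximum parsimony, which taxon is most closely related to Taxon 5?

Taxon 9

Character polarity is set by the outgroup: the derived state is whichever differs from the outgroup's state, so for C3 the derived state is '-', and for the remaining characters it is '+'.
C1: derived state '+' in Taxon 4, Taxon 5, and Taxon 9 only — synapomorphy for {Taxon 4, Taxon 5, Taxon 9}.
Only Taxon 5 and Taxon 9 show the derived state '+' for C2, supporting them as a clade.
C3: derived state '-' in Taxon 4, Taxon 5, Taxon 6, and Taxon 9 only — synapomorphy for {Taxon 4, Taxon 5, Taxon 6, Taxon 9}.
Most parsimonious ingroup topology: ((((Taxon 9,Taxon 5),Taxon 4),Taxon 6),Taxon 2).
Taxon 5 and Taxon 9 form a cherry on this tree, so they are sister taxa.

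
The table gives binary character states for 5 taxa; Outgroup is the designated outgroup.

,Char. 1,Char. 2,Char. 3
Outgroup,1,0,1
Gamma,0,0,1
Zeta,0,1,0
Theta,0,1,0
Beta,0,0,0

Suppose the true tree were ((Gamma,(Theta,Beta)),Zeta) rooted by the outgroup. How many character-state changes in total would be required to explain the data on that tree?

5

Map each character onto ((Gamma,(Theta,Beta)),Zeta) (rooted by Outgroup) and count the minimum state changes it requires (Fitch parsimony):
Char. 1: 1; Char. 2: 2; Char. 3: 2.
Total tree length = 5.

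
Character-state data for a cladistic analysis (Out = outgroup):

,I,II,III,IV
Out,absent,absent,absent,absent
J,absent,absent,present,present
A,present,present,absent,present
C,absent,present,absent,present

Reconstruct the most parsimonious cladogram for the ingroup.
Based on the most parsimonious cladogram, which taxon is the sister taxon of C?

A

The outgroup has state 'absent' for every character, so 'present' is the derived state throughout.
I (derived state 'present') is unique to A (autapomorphy; uninformative for grouping).
Only A and C show the derived state 'present' for II, supporting them as a clade.
III (derived state 'present') is unique to J (autapomorphy; uninformative for grouping).
All ingroup taxa share the derived state 'present' for IV; it defines the ingroup but does not resolve relationships within it.
Most parsimonious ingroup topology: (J,(A,C)).
C and A form a cherry on this tree, so they are sister taxa.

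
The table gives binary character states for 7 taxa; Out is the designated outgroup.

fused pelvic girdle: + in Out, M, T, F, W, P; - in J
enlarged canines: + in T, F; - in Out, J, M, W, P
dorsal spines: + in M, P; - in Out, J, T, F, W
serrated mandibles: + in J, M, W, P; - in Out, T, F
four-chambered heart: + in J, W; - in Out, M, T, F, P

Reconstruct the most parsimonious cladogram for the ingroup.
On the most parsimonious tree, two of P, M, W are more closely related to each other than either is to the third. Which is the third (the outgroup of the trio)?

W

Character polarity is set by the outgroup: the derived state is whichever differs from the outgroup's state, so for fused pelvic girdle the derived state is '-', and for the remaining characters it is '+'.
fused pelvic girdle: derived state '-' in J only — an autapomorphy, so it tells us nothing about relationships among taxa.
enlarged canines (derived state '+') is shared by F and T — a synapomorphy uniting that clade.
dorsal spines: derived state '+' in M and P only — synapomorphy for {M, P}.
Only J, M, P, and W show the derived state '+' for serrated mandibles, supporting them as a clade.
four-chambered heart (derived state '+') is shared by J and W — a synapomorphy uniting that clade.
Most parsimonious ingroup topology: (((J,W),(M,P)),(T,F)).
P and M share a more recent common ancestor with each other than either does with W, so W is the least closely related of the three.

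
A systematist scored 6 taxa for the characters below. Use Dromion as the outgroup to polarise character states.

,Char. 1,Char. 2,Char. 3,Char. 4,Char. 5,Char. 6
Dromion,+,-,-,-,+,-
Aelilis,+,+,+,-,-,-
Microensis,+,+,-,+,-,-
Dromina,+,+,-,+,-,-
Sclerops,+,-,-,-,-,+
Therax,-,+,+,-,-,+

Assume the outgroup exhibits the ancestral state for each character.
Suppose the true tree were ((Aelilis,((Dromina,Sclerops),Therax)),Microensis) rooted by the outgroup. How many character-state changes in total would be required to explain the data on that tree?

10

Map each character onto ((Aelilis,((Dromina,Sclerops),Therax)),Microensis) (rooted by Dromion) and count the minimum state changes it requires (Fitch parsimony):
Char. 1: 1; Char. 2: 2; Char. 3: 2; Char. 4: 2; Char. 5: 1; Char. 6: 2.
Total tree length = 10.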